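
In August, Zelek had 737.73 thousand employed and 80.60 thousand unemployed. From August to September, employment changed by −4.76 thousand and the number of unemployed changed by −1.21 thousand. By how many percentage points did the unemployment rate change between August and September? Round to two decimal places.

August: labor force = 737.73 + 80.60 = 818.33; u = 80.60/818.33 = 9.85%.
September: labor force = 732.97 + 79.39 = 812.36; u = 79.39/812.36 = 9.77%.
Change = 9.77% − 9.85% = −0.08 pp.

The unemployment rate changed by −0.08 percentage points.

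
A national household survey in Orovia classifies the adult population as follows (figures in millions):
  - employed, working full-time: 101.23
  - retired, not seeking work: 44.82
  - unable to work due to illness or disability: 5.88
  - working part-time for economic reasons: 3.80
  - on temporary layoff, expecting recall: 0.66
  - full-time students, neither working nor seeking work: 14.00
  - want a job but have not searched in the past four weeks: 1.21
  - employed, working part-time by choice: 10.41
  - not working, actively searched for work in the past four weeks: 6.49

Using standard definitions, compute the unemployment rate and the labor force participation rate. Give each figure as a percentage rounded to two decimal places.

Employed = 101.23 + 3.80 + 10.41 = 115.44 million (anyone who worked, including part-time for economic reasons, counts as employed).
Unemployed = 0.66 + 6.49 = 7.15 million (jobless and actively searching, or on temporary layoff).
Labor force = 115.44 + 7.15 = 122.59 million.
Not in labor force = 44.82 + 5.88 + 14.00 + 1.21 = 65.91 million (those not working and not actively searching are outside the labor force — including those who want a job but have given up searching).
Civilian working-age population = 122.59 + 65.91 = 188.50 million.
Unemployment rate = 7.15 / 122.59 = 5.83%.
Labor force participation rate = 122.59 / 188.50 = 65.03%.

Unemployment rate ≈ 5.83%; labor force participation rate ≈ 65.03%.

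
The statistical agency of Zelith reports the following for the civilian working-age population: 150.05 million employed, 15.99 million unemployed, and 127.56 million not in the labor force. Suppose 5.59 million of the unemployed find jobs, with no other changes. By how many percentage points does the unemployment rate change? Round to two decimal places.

Initially, labor force = 150.05 + 15.99 = 166.04 million, so u = 15.99/166.04 = 9.63%.
After the change, unemployed falls and employed rises by 5.59; labor force unchanged → E = 155.64, U = 10.40, labor force = 166.04 million.
New unemployment rate = 10.40 / 166.04 = 6.26%.
Change = 6.26% − 9.63% = −3.37 percentage points.

The unemployment rate changes by −3.37 percentage points.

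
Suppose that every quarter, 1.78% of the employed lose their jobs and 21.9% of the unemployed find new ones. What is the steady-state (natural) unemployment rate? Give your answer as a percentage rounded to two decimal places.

At steady state the flows balance: s·E = f·U, so U/(E+U) = s/(s+f).
u* = 1.78 / (1.78 + 21.9) = 1.78 / 23.68 = 7.52%.

Steady-state unemployment rate ≈ 7.52%.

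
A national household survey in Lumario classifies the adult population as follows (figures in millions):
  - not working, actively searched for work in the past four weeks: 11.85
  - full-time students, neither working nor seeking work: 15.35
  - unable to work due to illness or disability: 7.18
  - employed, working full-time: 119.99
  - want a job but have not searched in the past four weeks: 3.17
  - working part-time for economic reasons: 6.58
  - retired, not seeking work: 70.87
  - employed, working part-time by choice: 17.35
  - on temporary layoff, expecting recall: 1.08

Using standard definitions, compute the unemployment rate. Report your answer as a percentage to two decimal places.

Unemployment rate ≈ 8.24%.

Employed = 119.99 + 6.58 + 17.35 = 143.92 million (anyone who worked, including part-time for economic reasons, counts as employed).
Unemployed = 11.85 + 1.08 = 12.93 million (jobless and actively searching, or on temporary layoff).
Labor force = 143.92 + 12.93 = 156.85 million.
Unemployment rate = 12.93 / 156.85 = 8.24%.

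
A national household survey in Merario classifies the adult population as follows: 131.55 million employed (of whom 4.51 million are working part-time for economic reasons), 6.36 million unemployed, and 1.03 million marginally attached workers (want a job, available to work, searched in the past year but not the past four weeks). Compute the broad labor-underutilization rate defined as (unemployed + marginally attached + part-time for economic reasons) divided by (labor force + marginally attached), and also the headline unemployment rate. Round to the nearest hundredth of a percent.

Broad underutilization rate ≈ 8.56%; headline unemployment rate ≈ 4.61%.

Labor force = 131.55 + 6.36 = 137.91 million.
Numerator = 6.36 + 1.03 + 4.51 = 11.90 million.
Denominator = 137.91 + 1.03 = 138.94 million.
Broad rate = 11.90 / 138.94 = 8.56%.
Headline unemployment rate = 6.36 / 137.91 = 4.61%.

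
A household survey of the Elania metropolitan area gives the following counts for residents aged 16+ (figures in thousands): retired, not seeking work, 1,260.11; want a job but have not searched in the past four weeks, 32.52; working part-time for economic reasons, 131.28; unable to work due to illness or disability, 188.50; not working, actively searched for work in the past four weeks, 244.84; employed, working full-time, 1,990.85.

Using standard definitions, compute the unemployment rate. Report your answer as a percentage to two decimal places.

Employed = 131.28 + 1,990.85 = 2,122.13 thousand (anyone who worked, including part-time for economic reasons, counts as employed).
Unemployed = 244.84 thousand.
Labor force = 2,122.13 + 244.84 = 2,366.97 thousand.
Unemployment rate = 244.84 / 2,366.97 = 10.34%.

Unemployment rate ≈ 10.34%.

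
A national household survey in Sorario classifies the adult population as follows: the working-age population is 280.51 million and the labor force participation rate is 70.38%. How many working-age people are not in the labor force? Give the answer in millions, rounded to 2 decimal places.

Share not in the labor force = 1 − 0.7038 = 0.2962.
Not in labor force = 0.2962 × 280.51 ≈ 83.09 million.

About 83.09 million are not in the labor force.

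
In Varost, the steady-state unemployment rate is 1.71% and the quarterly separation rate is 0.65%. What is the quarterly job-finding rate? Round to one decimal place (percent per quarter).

From u* = s/(s+f): f = s·(1−u)/u.
f = 0.65 × (1 − 0.0171) / 0.0171 = 0.6389 / 0.0171 ≈ 37.4% per quarter.

Job-finding rate ≈ 37.4% per quarter.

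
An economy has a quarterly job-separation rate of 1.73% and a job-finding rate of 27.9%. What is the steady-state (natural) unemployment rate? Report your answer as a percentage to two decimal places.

At steady state the flows balance: s·E = f·U, so U/(E+U) = s/(s+f).
u* = 1.73 / (1.73 + 27.9) = 1.73 / 29.63 = 5.84%.

Steady-state unemployment rate ≈ 5.84%.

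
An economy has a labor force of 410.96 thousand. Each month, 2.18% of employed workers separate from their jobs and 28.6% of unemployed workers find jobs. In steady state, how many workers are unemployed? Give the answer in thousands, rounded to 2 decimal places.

Steady-state unemployment rate u* = s/(s+f) = 2.18/(2.18+28.6) = 0.070825.
Unemployed = u* × labor force = 0.070825 × 410.96 ≈ 29.11 thousand.

About 29.11 thousand are unemployed in steady state.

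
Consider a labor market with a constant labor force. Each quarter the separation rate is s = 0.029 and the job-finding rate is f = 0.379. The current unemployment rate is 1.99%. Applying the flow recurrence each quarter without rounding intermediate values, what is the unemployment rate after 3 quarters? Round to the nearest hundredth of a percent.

With a fixed labor force, u_{t+1} = u_t + s·(1−u_t) − f·u_t = u_t·(1−s−f) + s.
Here 1−s−f = 0.592 and s = 0.029.
u_1 = 0.019900 × 0.592 + 0.029 = 0.040781.
u_2 = 0.040781 × 0.592 + 0.029 = 0.053142.
u_3 = 0.053142 × 0.592 + 0.029 = 0.060460.

Unemployment rate after three quarters ≈ 6.05%.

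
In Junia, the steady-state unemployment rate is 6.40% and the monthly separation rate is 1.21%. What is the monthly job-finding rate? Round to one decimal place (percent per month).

From u* = s/(s+f): f = s·(1−u)/u.
f = 1.21 × (1 − 0.0640) / 0.0640 = 1.1326 / 0.0640 ≈ 17.7% per month.

Job-finding rate ≈ 17.7% per month.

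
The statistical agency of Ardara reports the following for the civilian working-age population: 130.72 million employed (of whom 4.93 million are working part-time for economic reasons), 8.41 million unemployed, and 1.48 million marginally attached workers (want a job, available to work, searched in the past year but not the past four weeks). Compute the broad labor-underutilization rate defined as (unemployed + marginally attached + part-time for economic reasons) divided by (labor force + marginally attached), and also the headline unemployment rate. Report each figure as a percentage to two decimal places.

Broad underutilization rate ≈ 10.54%; headline unemployment rate ≈ 6.04%.

Labor force = 130.72 + 8.41 = 139.13 million.
Numerator = 8.41 + 1.48 + 4.93 = 14.82 million.
Denominator = 139.13 + 1.48 = 140.61 million.
Broad rate = 14.82 / 140.61 = 10.54%.
Headline unemployment rate = 8.41 / 139.13 = 6.04%.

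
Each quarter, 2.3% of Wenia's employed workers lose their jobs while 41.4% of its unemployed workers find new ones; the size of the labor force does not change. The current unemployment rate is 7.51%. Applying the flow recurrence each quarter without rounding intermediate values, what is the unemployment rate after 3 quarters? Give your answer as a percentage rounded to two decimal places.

With a fixed labor force, u_{t+1} = u_t + s·(1−u_t) − f·u_t = u_t·(1−s−f) + s.
Here 1−s−f = 0.563 and s = 0.023.
u_1 = 0.075100 × 0.563 + 0.023 = 0.065281.
u_2 = 0.065281 × 0.563 + 0.023 = 0.059753.
u_3 = 0.059753 × 0.563 + 0.023 = 0.056641.

Unemployment rate after three quarters ≈ 5.66%.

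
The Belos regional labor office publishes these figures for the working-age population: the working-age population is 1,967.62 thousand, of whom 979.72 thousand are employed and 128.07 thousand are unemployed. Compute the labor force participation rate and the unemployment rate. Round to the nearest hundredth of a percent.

Labor force = employed + unemployed = 979.72 + 128.07 = 1,107.79 thousand.
Unemployment rate = 128.07 / 1,107.79 = 11.56%.
Labor force participation rate = 1,107.79 / 1,967.62 = 56.30%.

Labor force participation rate ≈ 56.30%; unemployment rate ≈ 11.56%.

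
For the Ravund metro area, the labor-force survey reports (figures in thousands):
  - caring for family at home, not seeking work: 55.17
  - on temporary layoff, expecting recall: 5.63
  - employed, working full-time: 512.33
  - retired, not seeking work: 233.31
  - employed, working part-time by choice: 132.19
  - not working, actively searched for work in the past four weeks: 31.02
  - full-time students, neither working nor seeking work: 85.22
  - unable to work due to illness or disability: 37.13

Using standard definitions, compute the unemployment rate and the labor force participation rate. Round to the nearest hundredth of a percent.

Employed = 512.33 + 132.19 = 644.52 thousand.
Unemployed = 5.63 + 31.02 = 36.65 thousand (jobless and actively searching, or on temporary layoff).
Labor force = 644.52 + 36.65 = 681.17 thousand.
Not in labor force = 55.17 + 233.31 + 85.22 + 37.13 = 410.83 thousand (those not working and not actively searching are outside the labor force).
Civilian working-age population = 681.17 + 410.83 = 1,092.00 thousand.
Unemployment rate = 36.65 / 681.17 = 5.38%.
Labor force participation rate = 681.17 / 1,092.00 = 62.38%.

Unemployment rate ≈ 5.38%; labor force participation rate ≈ 62.38%.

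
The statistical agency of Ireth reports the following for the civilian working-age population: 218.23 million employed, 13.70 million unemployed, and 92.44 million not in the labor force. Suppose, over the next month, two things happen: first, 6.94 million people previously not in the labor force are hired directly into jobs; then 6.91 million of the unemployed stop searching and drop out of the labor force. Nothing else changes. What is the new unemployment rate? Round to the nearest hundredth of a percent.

Initially, labor force = 218.23 + 13.70 = 231.93 million, so u = 13.70/231.93 = 5.91%.
After the first change, employed and labor force both rise by 6.94; unemployed unchanged → E = 225.17, U = 13.70, labor force = 238.87 million.
After the second change, unemployed and labor force both fall by 6.91 → E = 225.17, U = 6.79, labor force = 231.96 million.
New unemployment rate = 6.79 / 231.96 = 2.93%.

New unemployment rate ≈ 2.93%.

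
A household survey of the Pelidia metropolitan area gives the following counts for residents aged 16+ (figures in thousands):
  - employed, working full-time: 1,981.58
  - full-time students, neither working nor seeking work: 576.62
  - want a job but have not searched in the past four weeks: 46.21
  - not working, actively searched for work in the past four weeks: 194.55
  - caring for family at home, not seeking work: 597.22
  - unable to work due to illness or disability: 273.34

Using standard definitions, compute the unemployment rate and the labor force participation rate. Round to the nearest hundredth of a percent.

Unemployment rate ≈ 8.94%; labor force participation rate ≈ 59.30%.

Employed = 1,981.58 thousand.
Unemployed = 194.55 thousand.
Labor force = 1,981.58 + 194.55 = 2,176.13 thousand.
Not in labor force = 576.62 + 46.21 + 597.22 + 273.34 = 1,493.39 thousand (those not working and not actively searching are outside the labor force — including those who want a job but have given up searching).
Civilian working-age population = 2,176.13 + 1,493.39 = 3,669.52 thousand.
Unemployment rate = 194.55 / 2,176.13 = 8.94%.
Labor force participation rate = 2,176.13 / 3,669.52 = 59.30%.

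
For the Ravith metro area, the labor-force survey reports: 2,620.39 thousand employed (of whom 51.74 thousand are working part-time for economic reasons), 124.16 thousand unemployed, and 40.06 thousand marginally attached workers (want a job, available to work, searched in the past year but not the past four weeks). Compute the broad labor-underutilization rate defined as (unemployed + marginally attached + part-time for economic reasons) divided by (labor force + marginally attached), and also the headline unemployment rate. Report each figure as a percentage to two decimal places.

Labor force = 2,620.39 + 124.16 = 2,744.55 thousand.
Numerator = 124.16 + 40.06 + 51.74 = 215.96 thousand.
Denominator = 2,744.55 + 40.06 = 2,784.61 thousand.
Broad rate = 215.96 / 2,784.61 = 7.76%.
Headline unemployment rate = 124.16 / 2,744.55 = 4.52%.

Broad underutilization rate ≈ 7.76%; headline unemployment rate ≈ 4.52%.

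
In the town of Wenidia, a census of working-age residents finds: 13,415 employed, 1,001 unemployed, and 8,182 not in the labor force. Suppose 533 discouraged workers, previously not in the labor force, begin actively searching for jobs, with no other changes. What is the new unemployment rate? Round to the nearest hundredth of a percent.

Initially, labor force = 13,415 + 1,001 = 14,416, so u = 1,001/14,416 = 6.94%.
After the change, unemployed and labor force both rise by 533 → E = 13,415, U = 1,534, labor force = 14,949.
New unemployment rate = 1,534 / 14,949 = 10.26%.

New unemployment rate ≈ 10.26%.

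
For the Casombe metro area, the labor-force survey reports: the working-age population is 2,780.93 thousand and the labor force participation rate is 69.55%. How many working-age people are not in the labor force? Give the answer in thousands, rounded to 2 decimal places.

Share not in the labor force = 1 − 0.6955 = 0.3045.
Not in labor force = 0.3045 × 2,780.93 ≈ 846.79 thousand.

About 846.79 thousand are not in the labor force.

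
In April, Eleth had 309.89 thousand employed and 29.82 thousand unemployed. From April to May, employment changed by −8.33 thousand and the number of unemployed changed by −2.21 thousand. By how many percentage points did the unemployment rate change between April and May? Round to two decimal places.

The unemployment rate changed by −0.39 percentage points.

April: labor force = 309.89 + 29.82 = 339.71; u = 29.82/339.71 = 8.78%.
May: labor force = 301.56 + 27.61 = 329.17; u = 27.61/329.17 = 8.39%.
Change = 8.39% − 8.78% = −0.39 pp.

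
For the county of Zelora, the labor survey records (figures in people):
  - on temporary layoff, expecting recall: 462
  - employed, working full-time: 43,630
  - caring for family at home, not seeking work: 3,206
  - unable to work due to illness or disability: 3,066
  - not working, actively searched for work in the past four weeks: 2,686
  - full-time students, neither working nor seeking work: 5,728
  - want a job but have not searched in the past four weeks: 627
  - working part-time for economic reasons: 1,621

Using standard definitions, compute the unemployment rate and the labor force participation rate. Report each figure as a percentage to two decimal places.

Employed = 43,630 + 1,621 = 45,251 (anyone who worked, including part-time for economic reasons, counts as employed).
Unemployed = 462 + 2,686 = 3,148 (jobless and actively searching, or on temporary layoff).
Labor force = 45,251 + 3,148 = 48,399.
Not in labor force = 3,206 + 3,066 + 5,728 + 627 = 12,627 (those not working and not actively searching are outside the labor force — including those who want a job but have given up searching).
Civilian working-age population = 48,399 + 12,627 = 61,026.
Unemployment rate = 3,148 / 48,399 = 6.50%.
Labor force participation rate = 48,399 / 61,026 = 79.31%.

Unemployment rate ≈ 6.50%; labor force participation rate ≈ 79.31%.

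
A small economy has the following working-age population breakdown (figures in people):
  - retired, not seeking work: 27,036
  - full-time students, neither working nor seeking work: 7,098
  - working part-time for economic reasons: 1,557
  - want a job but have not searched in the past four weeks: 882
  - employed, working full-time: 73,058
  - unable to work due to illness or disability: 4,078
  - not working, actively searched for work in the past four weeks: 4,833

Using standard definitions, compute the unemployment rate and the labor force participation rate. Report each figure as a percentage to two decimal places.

Employed = 1,557 + 73,058 = 74,615 (anyone who worked, including part-time for economic reasons, counts as employed).
Unemployed = 4,833.
Labor force = 74,615 + 4,833 = 79,448.
Not in labor force = 27,036 + 7,098 + 882 + 4,078 = 39,094 (those not working and not actively searching are outside the labor force — including those who want a job but have given up searching).
Civilian working-age population = 79,448 + 39,094 = 118,542.
Unemployment rate = 4,833 / 79,448 = 6.08%.
Labor force participation rate = 79,448 / 118,542 = 67.02%.

Unemployment rate ≈ 6.08%; labor force participation rate ≈ 67.02%.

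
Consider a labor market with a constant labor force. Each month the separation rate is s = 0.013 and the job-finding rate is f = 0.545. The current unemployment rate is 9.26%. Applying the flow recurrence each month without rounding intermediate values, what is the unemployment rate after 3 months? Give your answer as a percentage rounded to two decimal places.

Unemployment rate after three months ≈ 2.93%.

With a fixed labor force, u_{t+1} = u_t + s·(1−u_t) − f·u_t = u_t·(1−s−f) + s.
Here 1−s−f = 0.442 and s = 0.013.
u_1 = 0.092600 × 0.442 + 0.013 = 0.053929.
u_2 = 0.053929 × 0.442 + 0.013 = 0.036837.
u_3 = 0.036837 × 0.442 + 0.013 = 0.029282.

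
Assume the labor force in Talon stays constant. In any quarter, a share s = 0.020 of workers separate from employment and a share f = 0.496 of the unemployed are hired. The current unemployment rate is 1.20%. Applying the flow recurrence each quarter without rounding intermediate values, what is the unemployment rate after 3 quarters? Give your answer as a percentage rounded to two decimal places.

With a fixed labor force, u_{t+1} = u_t + s·(1−u_t) − f·u_t = u_t·(1−s−f) + s.
Here 1−s−f = 0.484 and s = 0.020.
u_1 = 0.012000 × 0.484 + 0.020 = 0.025808.
u_2 = 0.025808 × 0.484 + 0.020 = 0.032491.
u_3 = 0.032491 × 0.484 + 0.020 = 0.035726.

Unemployment rate after three quarters ≈ 3.57%.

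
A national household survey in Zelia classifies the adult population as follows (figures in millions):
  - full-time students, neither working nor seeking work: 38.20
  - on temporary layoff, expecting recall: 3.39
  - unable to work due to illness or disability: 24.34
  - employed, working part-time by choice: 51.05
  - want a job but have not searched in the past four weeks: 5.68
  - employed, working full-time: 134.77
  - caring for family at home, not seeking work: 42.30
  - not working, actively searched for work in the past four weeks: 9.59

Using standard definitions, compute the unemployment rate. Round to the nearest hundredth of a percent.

Employed = 51.05 + 134.77 = 185.82 million.
Unemployed = 3.39 + 9.59 = 12.98 million (jobless and actively searching, or on temporary layoff).
Labor force = 185.82 + 12.98 = 198.80 million.
Unemployment rate = 12.98 / 198.80 = 6.53%.

Unemployment rate ≈ 6.53%.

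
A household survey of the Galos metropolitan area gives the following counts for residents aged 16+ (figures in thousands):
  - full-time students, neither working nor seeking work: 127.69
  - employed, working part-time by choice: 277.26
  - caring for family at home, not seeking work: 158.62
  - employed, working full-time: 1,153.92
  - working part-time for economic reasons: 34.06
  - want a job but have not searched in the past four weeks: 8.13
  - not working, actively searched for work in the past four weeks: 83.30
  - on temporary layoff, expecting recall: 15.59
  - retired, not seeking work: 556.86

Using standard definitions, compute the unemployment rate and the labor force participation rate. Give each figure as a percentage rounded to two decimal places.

Employed = 277.26 + 1,153.92 + 34.06 = 1,465.24 thousand (anyone who worked, including part-time for economic reasons, counts as employed).
Unemployed = 83.30 + 15.59 = 98.89 thousand (jobless and actively searching, or on temporary layoff).
Labor force = 1,465.24 + 98.89 = 1,564.13 thousand.
Not in labor force = 127.69 + 158.62 + 8.13 + 556.86 = 851.30 thousand (those not working and not actively searching are outside the labor force — including those who want a job but have given up searching).
Civilian working-age population = 1,564.13 + 851.30 = 2,415.43 thousand.
Unemployment rate = 98.89 / 1,564.13 = 6.32%.
Labor force participation rate = 1,564.13 / 2,415.43 = 64.76%.

Unemployment rate ≈ 6.32%; labor force participation rate ≈ 64.76%.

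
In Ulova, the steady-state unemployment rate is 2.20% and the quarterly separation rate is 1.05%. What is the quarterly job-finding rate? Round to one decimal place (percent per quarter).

Job-finding rate ≈ 46.7% per quarter.

From u* = s/(s+f): f = s·(1−u)/u.
f = 1.05 × (1 − 0.0220) / 0.0220 = 1.0269 / 0.0220 ≈ 46.7% per quarter.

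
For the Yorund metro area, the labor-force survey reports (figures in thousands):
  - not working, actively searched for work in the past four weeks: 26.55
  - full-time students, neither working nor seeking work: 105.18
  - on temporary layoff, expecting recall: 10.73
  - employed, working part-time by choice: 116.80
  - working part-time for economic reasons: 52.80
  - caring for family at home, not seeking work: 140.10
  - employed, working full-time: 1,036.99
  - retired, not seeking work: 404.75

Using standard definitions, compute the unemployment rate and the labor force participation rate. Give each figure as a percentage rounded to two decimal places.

Unemployment rate ≈ 3.00%; labor force participation rate ≈ 65.68%.

Employed = 116.80 + 52.80 + 1,036.99 = 1,206.59 thousand (anyone who worked, including part-time for economic reasons, counts as employed).
Unemployed = 26.55 + 10.73 = 37.28 thousand (jobless and actively searching, or on temporary layoff).
Labor force = 1,206.59 + 37.28 = 1,243.87 thousand.
Not in labor force = 105.18 + 140.10 + 404.75 = 650.03 thousand (those not working and not actively searching are outside the labor force).
Civilian working-age population = 1,243.87 + 650.03 = 1,893.90 thousand.
Unemployment rate = 37.28 / 1,243.87 = 3.00%.
Labor force participation rate = 1,243.87 / 1,893.90 = 65.68%.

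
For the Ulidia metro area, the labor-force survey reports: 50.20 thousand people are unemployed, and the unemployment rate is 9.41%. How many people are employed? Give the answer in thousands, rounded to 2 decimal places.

About 483.28 thousand are employed.

Labor force = U / u = 50.20 / 0.0941 ≈ 533.48 thousand.
Employed = labor force − unemployed = 533.48 − 50.20 = 483.28 thousand.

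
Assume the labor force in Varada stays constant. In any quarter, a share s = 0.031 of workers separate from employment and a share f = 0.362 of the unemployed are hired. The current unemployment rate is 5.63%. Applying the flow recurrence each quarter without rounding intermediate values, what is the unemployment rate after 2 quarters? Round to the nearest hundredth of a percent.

With a fixed labor force, u_{t+1} = u_t + s·(1−u_t) − f·u_t = u_t·(1−s−f) + s.
Here 1−s−f = 0.607 and s = 0.031.
u_1 = 0.056300 × 0.607 + 0.031 = 0.065174.
u_2 = 0.065174 × 0.607 + 0.031 = 0.070561.

Unemployment rate after two quarters ≈ 7.06%.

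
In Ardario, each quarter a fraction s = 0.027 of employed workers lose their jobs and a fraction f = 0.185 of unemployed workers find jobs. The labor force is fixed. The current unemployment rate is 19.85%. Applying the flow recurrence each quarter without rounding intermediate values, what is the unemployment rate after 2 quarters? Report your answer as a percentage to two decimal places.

Unemployment rate after two quarters ≈ 17.15%.

With a fixed labor force, u_{t+1} = u_t + s·(1−u_t) − f·u_t = u_t·(1−s−f) + s.
Here 1−s−f = 0.788 and s = 0.027.
u_1 = 0.198500 × 0.788 + 0.027 = 0.183418.
u_2 = 0.183418 × 0.788 + 0.027 = 0.171533.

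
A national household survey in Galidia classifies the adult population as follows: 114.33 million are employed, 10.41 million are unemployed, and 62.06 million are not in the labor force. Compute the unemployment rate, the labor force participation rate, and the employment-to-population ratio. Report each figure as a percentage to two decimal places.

Labor force = employed + unemployed = 114.33 + 10.41 = 124.74 million.
Working-age population = 124.74 + 62.06 = 186.80 million.
Unemployment rate = 10.41 / 124.74 = 8.35%.
Labor force participation rate = 124.74 / 186.80 = 66.78%.
Employment-population ratio = 114.33 / 186.80 = 61.20%.

Unemployment rate ≈ 8.35%; labor force participation rate ≈ 66.78%; employment-population ratio ≈ 61.20%.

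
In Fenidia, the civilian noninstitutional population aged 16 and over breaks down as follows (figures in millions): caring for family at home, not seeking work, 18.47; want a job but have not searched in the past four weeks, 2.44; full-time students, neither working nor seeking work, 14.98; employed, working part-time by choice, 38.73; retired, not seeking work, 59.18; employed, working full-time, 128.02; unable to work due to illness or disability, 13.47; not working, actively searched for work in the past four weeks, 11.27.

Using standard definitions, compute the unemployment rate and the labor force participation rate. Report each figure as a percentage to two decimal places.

Employed = 38.73 + 128.02 = 166.75 million.
Unemployed = 11.27 million.
Labor force = 166.75 + 11.27 = 178.02 million.
Not in labor force = 18.47 + 2.44 + 14.98 + 59.18 + 13.47 = 108.54 million (those not working and not actively searching are outside the labor force — including those who want a job but have given up searching).
Civilian working-age population = 178.02 + 108.54 = 286.56 million.
Unemployment rate = 11.27 / 178.02 = 6.33%.
Labor force participation rate = 178.02 / 286.56 = 62.12%.

Unemployment rate ≈ 6.33%; labor force participation rate ≈ 62.12%.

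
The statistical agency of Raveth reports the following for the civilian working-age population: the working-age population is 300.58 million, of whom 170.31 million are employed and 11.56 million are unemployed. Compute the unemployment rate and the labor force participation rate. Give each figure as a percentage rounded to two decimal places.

Labor force = employed + unemployed = 170.31 + 11.56 = 181.87 million.
Unemployment rate = 11.56 / 181.87 = 6.36%.
Labor force participation rate = 181.87 / 300.58 = 60.51%.

Unemployment rate ≈ 6.36%; labor force participation rate ≈ 60.51%.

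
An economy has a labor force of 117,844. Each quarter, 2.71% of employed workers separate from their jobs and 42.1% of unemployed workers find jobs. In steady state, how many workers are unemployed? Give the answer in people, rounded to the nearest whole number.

About 7,127 are unemployed in steady state.

Steady-state unemployment rate u* = s/(s+f) = 2.71/(2.71+42.1) = 0.060478.
Unemployed = u* × labor force = 0.060478 × 117,844 ≈ 7,127.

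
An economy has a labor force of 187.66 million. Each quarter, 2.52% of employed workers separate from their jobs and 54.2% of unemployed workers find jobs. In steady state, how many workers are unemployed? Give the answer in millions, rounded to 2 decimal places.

Steady-state unemployment rate u* = s/(s+f) = 2.52/(2.52+54.2) = 0.044429.
Unemployed = u* × labor force = 0.044429 × 187.66 ≈ 8.34 million.

About 8.34 million are unemployed in steady state.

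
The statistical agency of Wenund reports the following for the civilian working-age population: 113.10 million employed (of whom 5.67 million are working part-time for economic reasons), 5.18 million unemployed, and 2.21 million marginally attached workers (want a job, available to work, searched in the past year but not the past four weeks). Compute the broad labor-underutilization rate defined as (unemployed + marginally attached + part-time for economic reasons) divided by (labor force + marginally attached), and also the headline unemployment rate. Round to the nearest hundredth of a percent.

Labor force = 113.10 + 5.18 = 118.28 million.
Numerator = 5.18 + 2.21 + 5.67 = 13.06 million.
Denominator = 118.28 + 2.21 = 120.49 million.
Broad rate = 13.06 / 120.49 = 10.84%.
Headline unemployment rate = 5.18 / 118.28 = 4.38%.

Broad underutilization rate ≈ 10.84%; headline unemployment rate ≈ 4.38%.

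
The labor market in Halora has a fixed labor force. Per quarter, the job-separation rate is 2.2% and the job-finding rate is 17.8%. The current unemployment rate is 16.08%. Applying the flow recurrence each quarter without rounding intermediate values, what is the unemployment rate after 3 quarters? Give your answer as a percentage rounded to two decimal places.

Unemployment rate after three quarters ≈ 13.60%.

With a fixed labor force, u_{t+1} = u_t + s·(1−u_t) − f·u_t = u_t·(1−s−f) + s.
Here 1−s−f = 0.800 and s = 0.022.
u_1 = 0.160800 × 0.800 + 0.022 = 0.150640.
u_2 = 0.150640 × 0.800 + 0.022 = 0.142512.
u_3 = 0.142512 × 0.800 + 0.022 = 0.136010.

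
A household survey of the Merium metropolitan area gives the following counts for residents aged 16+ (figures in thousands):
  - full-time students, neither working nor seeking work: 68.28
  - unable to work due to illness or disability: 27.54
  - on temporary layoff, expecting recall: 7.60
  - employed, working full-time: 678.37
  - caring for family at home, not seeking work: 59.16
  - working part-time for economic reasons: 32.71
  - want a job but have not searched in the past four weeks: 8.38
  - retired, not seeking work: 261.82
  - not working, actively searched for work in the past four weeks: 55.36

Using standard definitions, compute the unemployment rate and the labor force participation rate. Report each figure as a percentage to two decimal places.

Employed = 678.37 + 32.71 = 711.08 thousand (anyone who worked, including part-time for economic reasons, counts as employed).
Unemployed = 7.60 + 55.36 = 62.96 thousand (jobless and actively searching, or on temporary layoff).
Labor force = 711.08 + 62.96 = 774.04 thousand.
Not in labor force = 68.28 + 27.54 + 59.16 + 8.38 + 261.82 = 425.18 thousand (those not working and not actively searching are outside the labor force — including those who want a job but have given up searching).
Civilian working-age population = 774.04 + 425.18 = 1,199.22 thousand.
Unemployment rate = 62.96 / 774.04 = 8.13%.
Labor force participation rate = 774.04 / 1,199.22 = 64.55%.

Unemployment rate ≈ 8.13%; labor force participation rate ≈ 64.55%.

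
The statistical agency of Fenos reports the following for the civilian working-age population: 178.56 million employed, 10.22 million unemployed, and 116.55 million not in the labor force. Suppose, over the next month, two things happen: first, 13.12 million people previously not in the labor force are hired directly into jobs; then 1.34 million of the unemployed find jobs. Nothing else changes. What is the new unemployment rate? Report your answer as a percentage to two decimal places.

Initially, labor force = 178.56 + 10.22 = 188.78 million, so u = 10.22/188.78 = 5.41%.
After the first change, employed and labor force both rise by 13.12; unemployed unchanged → E = 191.68, U = 10.22, labor force = 201.90 million.
After the second change, unemployed falls and employed rises by 1.34; labor force unchanged → E = 193.02, U = 8.88, labor force = 201.90 million.
New unemployment rate = 8.88 / 201.90 = 4.40%.

New unemployment rate ≈ 4.40%.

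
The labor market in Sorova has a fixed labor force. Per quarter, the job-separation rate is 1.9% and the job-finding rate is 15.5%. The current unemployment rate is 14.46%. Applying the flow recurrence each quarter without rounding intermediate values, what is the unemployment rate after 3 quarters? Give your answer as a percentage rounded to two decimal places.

Unemployment rate after three quarters ≈ 12.91%.

With a fixed labor force, u_{t+1} = u_t + s·(1−u_t) − f·u_t = u_t·(1−s−f) + s.
Here 1−s−f = 0.826 and s = 0.019.
u_1 = 0.144600 × 0.826 + 0.019 = 0.138440.
u_2 = 0.138440 × 0.826 + 0.019 = 0.133351.
u_3 = 0.133351 × 0.826 + 0.019 = 0.129148.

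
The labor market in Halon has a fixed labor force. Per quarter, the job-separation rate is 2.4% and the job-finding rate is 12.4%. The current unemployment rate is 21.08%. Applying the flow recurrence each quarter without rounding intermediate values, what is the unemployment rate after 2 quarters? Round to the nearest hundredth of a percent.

With a fixed labor force, u_{t+1} = u_t + s·(1−u_t) − f·u_t = u_t·(1−s−f) + s.
Here 1−s−f = 0.852 and s = 0.024.
u_1 = 0.210800 × 0.852 + 0.024 = 0.203602.
u_2 = 0.203602 × 0.852 + 0.024 = 0.197469.

Unemployment rate after two quarters ≈ 19.75%.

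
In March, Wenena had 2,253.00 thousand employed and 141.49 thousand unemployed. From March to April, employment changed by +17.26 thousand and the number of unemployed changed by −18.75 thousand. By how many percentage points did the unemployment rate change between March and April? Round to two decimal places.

March: labor force = 2,253.00 + 141.49 = 2,394.49; u = 141.49/2,394.49 = 5.91%.
April: labor force = 2,270.26 + 122.74 = 2,393.00; u = 122.74/2,393.00 = 5.13%.
Change = 5.13% − 5.91% = −0.78 pp.

The unemployment rate changed by −0.78 percentage points.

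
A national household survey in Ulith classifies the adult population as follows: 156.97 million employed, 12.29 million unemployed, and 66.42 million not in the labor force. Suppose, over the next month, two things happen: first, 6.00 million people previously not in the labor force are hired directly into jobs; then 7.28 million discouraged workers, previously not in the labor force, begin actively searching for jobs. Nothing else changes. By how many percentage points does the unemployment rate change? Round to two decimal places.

The unemployment rate changes by +3.46 percentage points.

Initially, labor force = 156.97 + 12.29 = 169.26 million, so u = 12.29/169.26 = 7.26%.
After the first change, employed and labor force both rise by 6.00; unemployed unchanged → E = 162.97, U = 12.29, labor force = 175.26 million.
After the second change, unemployed and labor force both rise by 7.28 → E = 162.97, U = 19.57, labor force = 182.54 million.
New unemployment rate = 19.57 / 182.54 = 10.72%.
Change = 10.72% − 7.26% = +3.46 percentage points.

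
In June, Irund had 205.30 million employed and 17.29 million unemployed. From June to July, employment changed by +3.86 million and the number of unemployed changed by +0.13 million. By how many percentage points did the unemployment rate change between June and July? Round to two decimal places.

The unemployment rate changed by −0.08 percentage points.

June: labor force = 205.30 + 17.29 = 222.59; u = 17.29/222.59 = 7.77%.
July: labor force = 209.16 + 17.42 = 226.58; u = 17.42/226.58 = 7.69%.
Change = 7.69% − 7.77% = −0.08 pp.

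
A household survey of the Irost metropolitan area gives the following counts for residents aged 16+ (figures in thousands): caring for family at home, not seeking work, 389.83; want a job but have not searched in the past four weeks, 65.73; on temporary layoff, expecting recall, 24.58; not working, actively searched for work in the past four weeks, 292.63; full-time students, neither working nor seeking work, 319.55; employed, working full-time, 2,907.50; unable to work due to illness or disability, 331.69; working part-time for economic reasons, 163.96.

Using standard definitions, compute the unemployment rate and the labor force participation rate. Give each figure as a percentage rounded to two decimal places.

Employed = 2,907.50 + 163.96 = 3,071.46 thousand (anyone who worked, including part-time for economic reasons, counts as employed).
Unemployed = 24.58 + 292.63 = 317.21 thousand (jobless and actively searching, or on temporary layoff).
Labor force = 3,071.46 + 317.21 = 3,388.67 thousand.
Not in labor force = 389.83 + 65.73 + 319.55 + 331.69 = 1,106.80 thousand (those not working and not actively searching are outside the labor force — including those who want a job but have given up searching).
Civilian working-age population = 3,388.67 + 1,106.80 = 4,495.47 thousand.
Unemployment rate = 317.21 / 3,388.67 = 9.36%.
Labor force participation rate = 3,388.67 / 4,495.47 = 75.38%.

Unemployment rate ≈ 9.36%; labor force participation rate ≈ 75.38%.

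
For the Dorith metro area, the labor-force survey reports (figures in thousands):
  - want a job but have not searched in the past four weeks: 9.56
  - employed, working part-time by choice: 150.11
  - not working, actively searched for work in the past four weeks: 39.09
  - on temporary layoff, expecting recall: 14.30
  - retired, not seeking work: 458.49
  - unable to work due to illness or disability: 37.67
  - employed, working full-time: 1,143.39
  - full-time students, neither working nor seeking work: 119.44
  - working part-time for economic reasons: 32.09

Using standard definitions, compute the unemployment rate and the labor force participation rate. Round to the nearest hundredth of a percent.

Unemployment rate ≈ 3.87%; labor force participation rate ≈ 68.81%.

Employed = 150.11 + 1,143.39 + 32.09 = 1,325.59 thousand (anyone who worked, including part-time for economic reasons, counts as employed).
Unemployed = 39.09 + 14.30 = 53.39 thousand (jobless and actively searching, or on temporary layoff).
Labor force = 1,325.59 + 53.39 = 1,378.98 thousand.
Not in labor force = 9.56 + 458.49 + 37.67 + 119.44 = 625.16 thousand (those not working and not actively searching are outside the labor force — including those who want a job but have given up searching).
Civilian working-age population = 1,378.98 + 625.16 = 2,004.14 thousand.
Unemployment rate = 53.39 / 1,378.98 = 3.87%.
Labor force participation rate = 1,378.98 / 2,004.14 = 68.81%.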